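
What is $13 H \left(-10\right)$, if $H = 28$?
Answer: $-3640$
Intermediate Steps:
$13 H \left(-10\right) = 13 \cdot 28 \left(-10\right) = 364 \left(-10\right) = -3640$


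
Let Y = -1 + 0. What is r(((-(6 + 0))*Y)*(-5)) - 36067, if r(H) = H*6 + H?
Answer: -36277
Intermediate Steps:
Y = -1
r(H) = 7*H (r(H) = 6*H + H = 7*H)
r(((-(6 + 0))*Y)*(-5)) - 36067 = 7*((-(6 + 0)*(-1))*(-5)) - 36067 = 7*((-1*6*(-1))*(-5)) - 36067 = 7*(-6*(-1)*(-5)) - 36067 = 7*(6*(-5)) - 36067 = 7*(-30) - 36067 = -210 - 36067 = -36277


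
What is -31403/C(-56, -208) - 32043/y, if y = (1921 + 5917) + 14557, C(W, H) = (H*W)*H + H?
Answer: -25645554157/18087635280 ≈ -1.4179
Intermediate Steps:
C(W, H) = H + W*H² (C(W, H) = W*H² + H = H + W*H²)
y = 22395 (y = 7838 + 14557 = 22395)
-31403/C(-56, -208) - 32043/y = -31403*(-1/(208*(1 - 208*(-56)))) - 32043/22395 = -31403*(-1/(208*(1 + 11648))) - 32043*1/22395 = -31403/((-208*11649)) - 10681/7465 = -31403/(-2422992) - 10681/7465 = -31403*(-1/2422992) - 10681/7465 = 31403/2422992 - 10681/7465 = -25645554157/18087635280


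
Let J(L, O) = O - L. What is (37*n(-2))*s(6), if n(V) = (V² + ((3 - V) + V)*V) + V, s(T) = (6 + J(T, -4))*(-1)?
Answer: -592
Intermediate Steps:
s(T) = -2 + T (s(T) = (6 + (-4 - T))*(-1) = (2 - T)*(-1) = -2 + T)
n(V) = V² + 4*V (n(V) = (V² + 3*V) + V = V² + 4*V)
(37*n(-2))*s(6) = (37*(-2*(4 - 2)))*(-2 + 6) = (37*(-2*2))*4 = (37*(-4))*4 = -148*4 = -592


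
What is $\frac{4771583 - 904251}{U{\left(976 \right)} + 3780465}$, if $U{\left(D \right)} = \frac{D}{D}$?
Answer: $\frac{1933666}{1890233} \approx 1.023$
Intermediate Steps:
$U{\left(D \right)} = 1$
$\frac{4771583 - 904251}{U{\left(976 \right)} + 3780465} = \frac{4771583 - 904251}{1 + 3780465} = \frac{3867332}{3780466} = 3867332 \cdot \frac{1}{3780466} = \frac{1933666}{1890233}$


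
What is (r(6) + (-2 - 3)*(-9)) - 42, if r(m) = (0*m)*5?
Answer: 3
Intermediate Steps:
r(m) = 0 (r(m) = 0*5 = 0)
(r(6) + (-2 - 3)*(-9)) - 42 = (0 + (-2 - 3)*(-9)) - 42 = (0 - 5*(-9)) - 42 = (0 + 45) - 42 = 45 - 42 = 3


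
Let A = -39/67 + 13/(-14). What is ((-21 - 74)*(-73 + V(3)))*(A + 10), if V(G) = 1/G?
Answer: 82456865/1407 ≈ 58605.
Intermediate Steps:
A = -1417/938 (A = -39*1/67 + 13*(-1/14) = -39/67 - 13/14 = -1417/938 ≈ -1.5107)
((-21 - 74)*(-73 + V(3)))*(A + 10) = ((-21 - 74)*(-73 + 1/3))*(-1417/938 + 10) = -95*(-73 + ⅓)*(7963/938) = -95*(-218/3)*(7963/938) = (20710/3)*(7963/938) = 82456865/1407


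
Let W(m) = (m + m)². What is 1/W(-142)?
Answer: 1/80656 ≈ 1.2398e-5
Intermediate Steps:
W(m) = 4*m² (W(m) = (2*m)² = 4*m²)
1/W(-142) = 1/(4*(-142)²) = 1/(4*20164) = 1/80656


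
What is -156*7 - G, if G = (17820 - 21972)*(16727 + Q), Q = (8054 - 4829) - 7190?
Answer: 52986732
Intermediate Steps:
Q = -3965 (Q = 3225 - 7190 = -3965)
G = -52987824 (G = (17820 - 21972)*(16727 - 3965) = -4152*12762 = -52987824)
-156*7 - G = -156*7 - 1*(-52987824) = -1092 + 52987824 = 52986732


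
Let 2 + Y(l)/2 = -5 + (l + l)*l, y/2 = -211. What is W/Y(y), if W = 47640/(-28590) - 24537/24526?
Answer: -62331049/16649300131516 ≈ -3.7438e-6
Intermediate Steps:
y = -422 (y = 2*(-211) = -422)
Y(l) = -14 + 4*l² (Y(l) = -4 + 2*(-5 + (l + l)*l) = -4 + 2*(-5 + (2*l)*l) = -4 + 2*(-5 + 2*l²) = -4 + (-10 + 4*l²) = -14 + 4*l²)
W = -62331049/23373278 (W = 47640*(-1/28590) - 24537*1/24526 = -1588/953 - 24537/24526 = -62331049/23373278 ≈ -2.6668)
W/Y(y) = -62331049/(23373278*(-14 + 4*(-422)²)) = -62331049/(23373278*(-14 + 4*178084)) = -62331049/(23373278*(-14 + 712336)) = -62331049/23373278/712322 = -62331049/23373278*1/712322 = -62331049/16649300131516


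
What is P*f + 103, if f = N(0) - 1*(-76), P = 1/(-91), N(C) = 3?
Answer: 9294/91 ≈ 102.13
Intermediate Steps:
P = -1/91 ≈ -0.010989
f = 79 (f = 3 - 1*(-76) = 3 + 76 = 79)
P*f + 103 = -1/91*79 + 103 = -79/91 + 103 = 9294/91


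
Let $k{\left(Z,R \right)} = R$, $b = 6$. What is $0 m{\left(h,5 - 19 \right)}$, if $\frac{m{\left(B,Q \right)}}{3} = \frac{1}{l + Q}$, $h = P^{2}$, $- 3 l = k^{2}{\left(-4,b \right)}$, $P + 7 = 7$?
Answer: $0$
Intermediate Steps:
$P = 0$ ($P = -7 + 7 = 0$)
$l = -12$ ($l = - \frac{6^{2}}{3} = \left(- \frac{1}{3}\right) 36 = -12$)
$h = 0$ ($h = 0^{2} = 0$)
$m{\left(B,Q \right)} = \frac{3}{-12 + Q}$
$0 m{\left(h,5 - 19 \right)} = 0 \frac{3}{-12 + \left(5 - 19\right)} = 0 \frac{3}{-12 - 14} = 0 \frac{3}{-26} = 0 \cdot 3 \left(- \frac{1}{26}\right) = 0 \left(- \frac{3}{26}\right) = 0$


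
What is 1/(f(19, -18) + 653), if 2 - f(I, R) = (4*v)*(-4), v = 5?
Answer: 1/735 ≈ 0.0013605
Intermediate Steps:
f(I, R) = 82 (f(I, R) = 2 - 4*5*(-4) = 2 - 20*(-4) = 2 - 1*(-80) = 2 + 80 = 82)
1/(f(19, -18) + 653) = 1/(82 + 653) = 1/735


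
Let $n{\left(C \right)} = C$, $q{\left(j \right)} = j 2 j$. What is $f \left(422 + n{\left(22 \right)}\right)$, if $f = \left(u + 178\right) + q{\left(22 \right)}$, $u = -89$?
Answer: $469308$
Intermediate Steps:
$q{\left(j \right)} = 2 j^{2}$
$f = 1057$ ($f = \left(-89 + 178\right) + 2 \cdot 22^{2} = 89 + 2 \cdot 484 = 89 + 968 = 1057$)
$f \left(422 + n{\left(22 \right)}\right) = 1057 \left(422 + 22\right) = 1057 \cdot 444 = 469308$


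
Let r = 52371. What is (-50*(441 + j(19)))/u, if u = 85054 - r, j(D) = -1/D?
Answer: -418900/620977 ≈ -0.67458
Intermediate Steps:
u = 32683 (u = 85054 - 1*52371 = 85054 - 52371 = 32683)
(-50*(441 + j(19)))/u = -50*(441 - 1/19)/32683 = -50*(441 - 1*1/19)*(1/32683) = -50*(441 - 1/19)*(1/32683) = -50*8378/19*(1/32683) = -418900/19*1/32683 = -418900/620977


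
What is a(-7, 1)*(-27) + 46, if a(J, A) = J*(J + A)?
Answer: -1088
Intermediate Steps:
a(J, A) = J*(A + J)
a(-7, 1)*(-27) + 46 = -7*(1 - 7)*(-27) + 46 = -7*(-6)*(-27) + 46 = 42*(-27) + 46 = -1134 + 46 = -1088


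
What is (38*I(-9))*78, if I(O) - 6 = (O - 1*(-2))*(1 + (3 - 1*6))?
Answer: 59280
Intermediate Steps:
I(O) = 2 - 2*O (I(O) = 6 + (O - 1*(-2))*(1 + (3 - 1*6)) = 6 + (O + 2)*(1 + (3 - 6)) = 6 + (2 + O)*(1 - 3) = 6 + (2 + O)*(-2) = 6 + (-4 - 2*O) = 2 - 2*O)
(38*I(-9))*78 = (38*(2 - 2*(-9)))*78 = (38*(2 + 18))*78 = (38*20)*78 = 760*78 = 59280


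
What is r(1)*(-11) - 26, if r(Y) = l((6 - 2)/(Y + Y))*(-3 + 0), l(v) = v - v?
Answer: -26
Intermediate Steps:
l(v) = 0
r(Y) = 0 (r(Y) = 0*(-3 + 0) = 0*(-3) = 0)
r(1)*(-11) - 26 = 0*(-11) - 26 = 0 - 26 = -26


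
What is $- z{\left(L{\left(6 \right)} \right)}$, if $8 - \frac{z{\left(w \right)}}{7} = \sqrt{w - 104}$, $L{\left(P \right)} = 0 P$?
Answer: $-56 + 14 i \sqrt{26} \approx -56.0 + 71.386 i$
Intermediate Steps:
$L{\left(P \right)} = 0$
$z{\left(w \right)} = 56 - 7 \sqrt{-104 + w}$ ($z{\left(w \right)} = 56 - 7 \sqrt{w - 104} = 56 - 7 \sqrt{-104 + w}$)
$- z{\left(L{\left(6 \right)} \right)} = - (56 - 7 \sqrt{-104 + 0}) = - (56 - 7 \sqrt{-104}) = - (56 - 7 \cdot 2 i \sqrt{26}) = - (56 - 14 i \sqrt{26}) = -56 + 14 i \sqrt{26}$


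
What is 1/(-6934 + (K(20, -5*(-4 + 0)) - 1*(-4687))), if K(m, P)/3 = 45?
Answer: -1/2112 ≈ -0.00047348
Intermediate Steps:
K(m, P) = 135 (K(m, P) = 3*45 = 135)
1/(-6934 + (K(20, -5*(-4 + 0)) - 1*(-4687))) = 1/(-6934 + (135 - 1*(-4687))) = 1/(-6934 + (135 + 4687)) = 1/(-6934 + 4822) = 1/(-2112) = -1/2112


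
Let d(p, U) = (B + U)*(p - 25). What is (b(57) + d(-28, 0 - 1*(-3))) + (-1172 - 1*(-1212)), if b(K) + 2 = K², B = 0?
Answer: 3128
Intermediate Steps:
b(K) = -2 + K²
d(p, U) = U*(-25 + p) (d(p, U) = (0 + U)*(p - 25) = U*(-25 + p))
(b(57) + d(-28, 0 - 1*(-3))) + (-1172 - 1*(-1212)) = ((-2 + 57²) + (0 - 1*(-3))*(-25 - 28)) + (-1172 - 1*(-1212)) = ((-2 + 3249) + (0 + 3)*(-53)) + (-1172 + 1212) = (3247 + 3*(-53)) + 40 = (3247 - 159) + 40 = 3088 + 40 = 3128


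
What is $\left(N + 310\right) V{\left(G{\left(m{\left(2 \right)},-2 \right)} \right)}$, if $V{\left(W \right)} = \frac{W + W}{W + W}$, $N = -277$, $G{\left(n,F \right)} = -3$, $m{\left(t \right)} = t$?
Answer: $33$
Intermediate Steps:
$V{\left(W \right)} = 1$ ($V{\left(W \right)} = \frac{2 W}{2 W} = 2 W \frac{1}{2 W} = 1$)
$\left(N + 310\right) V{\left(G{\left(m{\left(2 \right)},-2 \right)} \right)} = \left(-277 + 310\right) 1 = 33 \cdot 1 = 33$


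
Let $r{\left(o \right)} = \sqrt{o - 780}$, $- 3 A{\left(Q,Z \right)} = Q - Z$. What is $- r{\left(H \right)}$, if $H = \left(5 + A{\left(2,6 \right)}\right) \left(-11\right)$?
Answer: $- \frac{i \sqrt{7647}}{3} \approx - 29.149 i$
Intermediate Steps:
$A{\left(Q,Z \right)} = - \frac{Q}{3} + \frac{Z}{3}$ ($A{\left(Q,Z \right)} = - \frac{Q - Z}{3} = - \frac{Q}{3} + \frac{Z}{3}$)
$H = - \frac{209}{3}$ ($H = \left(5 + \left(\left(- \frac{1}{3}\right) 2 + \frac{1}{3} \cdot 6\right)\right) \left(-11\right) = \left(5 + \left(- \frac{2}{3} + 2\right)\right) \left(-11\right) = \left(5 + \frac{4}{3}\right) \left(-11\right) = \frac{19}{3} \left(-11\right) = - \frac{209}{3} \approx -69.667$)
$r{\left(o \right)} = \sqrt{-780 + o}$
$- r{\left(H \right)} = - \sqrt{-780 - \frac{209}{3}} = - \sqrt{- \frac{2549}{3}} = - \frac{i \sqrt{7647}}{3}$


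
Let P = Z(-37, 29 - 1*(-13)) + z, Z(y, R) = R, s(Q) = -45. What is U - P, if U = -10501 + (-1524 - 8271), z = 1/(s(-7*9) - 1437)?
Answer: -30140915/1482 ≈ -20338.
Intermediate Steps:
z = -1/1482 (z = 1/(-45 - 1437) = 1/(-1482) = -1/1482 ≈ -0.00067476)
U = -20296 (U = -10501 - 9795 = -20296)
P = 62243/1482 (P = (29 - 1*(-13)) - 1/1482 = (29 + 13) - 1/1482 = 42 - 1/1482 = 62243/1482 ≈ 41.999)
U - P = -20296 - 1*62243/1482 = -20296 - 62243/1482 = -30140915/1482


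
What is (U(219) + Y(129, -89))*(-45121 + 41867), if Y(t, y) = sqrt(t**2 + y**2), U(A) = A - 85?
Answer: -436036 - 3254*sqrt(24562) ≈ -9.4601e+5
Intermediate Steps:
U(A) = -85 + A
(U(219) + Y(129, -89))*(-45121 + 41867) = ((-85 + 219) + sqrt(129**2 + (-89)**2))*(-45121 + 41867) = (134 + sqrt(16641 + 7921))*(-3254) = (134 + sqrt(24562))*(-3254) = -436036 - 3254*sqrt(24562)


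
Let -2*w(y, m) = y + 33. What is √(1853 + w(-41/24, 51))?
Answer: √264579/12 ≈ 42.864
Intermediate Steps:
w(y, m) = -33/2 - y/2 (w(y, m) = -(y + 33)/2 = -(33 + y)/2 = -33/2 - y/2)
√(1853 + w(-41/24, 51)) = √(1853 + (-33/2 - (-41)/(2*24))) = √(1853 + (-33/2 - ½*(-41/24))) = √(1853 + (-33/2 + 41/48)) = √(1853 - 751/48) = √(88193/48) = √264579/12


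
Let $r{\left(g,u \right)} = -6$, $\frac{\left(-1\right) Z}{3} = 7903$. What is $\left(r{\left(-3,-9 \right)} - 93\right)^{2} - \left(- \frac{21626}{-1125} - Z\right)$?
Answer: $- \frac{15668126}{1125} \approx -13927.0$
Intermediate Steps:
$Z = -23709$ ($Z = \left(-3\right) 7903 = -23709$)
$\left(r{\left(-3,-9 \right)} - 93\right)^{2} - \left(- \frac{21626}{-1125} - Z\right) = \left(-6 - 93\right)^{2} - \left(- \frac{21626}{-1125} - -23709\right) = \left(-99\right)^{2} - \left(\left(-21626\right) \left(- \frac{1}{1125}\right) + 23709\right) = 9801 - \left(\frac{21626}{1125} + 23709\right) = 9801 - \frac{26694251}{1125} = - \frac{15668126}{1125}$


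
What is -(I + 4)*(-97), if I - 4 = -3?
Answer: 485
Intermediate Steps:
I = 1 (I = 4 - 3 = 1)
-(I + 4)*(-97) = -(1 + 4)*(-97) = -1*5*(-97) = -5*(-97) = 485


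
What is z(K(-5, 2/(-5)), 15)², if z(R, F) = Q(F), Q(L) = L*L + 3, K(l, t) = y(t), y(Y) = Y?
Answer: 51984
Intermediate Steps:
K(l, t) = t
Q(L) = 3 + L² (Q(L) = L² + 3 = 3 + L²)
z(R, F) = 3 + F²
z(K(-5, 2/(-5)), 15)² = (3 + 15²)² = (3 + 225)² = 228² = 51984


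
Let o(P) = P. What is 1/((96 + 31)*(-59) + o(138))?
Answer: -1/7355 ≈ -0.00013596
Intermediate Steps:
1/((96 + 31)*(-59) + o(138)) = 1/((96 + 31)*(-59) + 138) = 1/(127*(-59) + 138) = 1/(-7493 + 138) = 1/(-7355) = -1/7355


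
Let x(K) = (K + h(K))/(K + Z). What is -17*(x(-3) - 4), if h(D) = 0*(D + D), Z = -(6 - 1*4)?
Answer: 289/5 ≈ 57.800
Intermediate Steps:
Z = -2 (Z = -(6 - 4) = -1*2 = -2)
h(D) = 0 (h(D) = 0*(2*D) = 0)
x(K) = K/(-2 + K) (x(K) = (K + 0)/(K - 2) = K/(-2 + K))
-17*(x(-3) - 4) = -17*(-3/(-2 - 3) - 4) = -17*(-3/(-5) - 4) = -17*(-3*(-⅕) - 4) = -17*(⅗ - 4) = -17*(-17/5) = 289/5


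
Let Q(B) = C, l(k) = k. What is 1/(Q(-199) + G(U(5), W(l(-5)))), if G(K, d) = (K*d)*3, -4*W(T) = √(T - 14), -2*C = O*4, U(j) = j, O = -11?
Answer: 352/12019 + 60*I*√19/12019 ≈ 0.029287 + 0.02176*I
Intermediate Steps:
C = 22 (C = -(-11)*4/2 = -½*(-44) = 22)
W(T) = -√(-14 + T)/4 (W(T) = -√(T - 14)/4 = -√(-14 + T)/4)
G(K, d) = 3*K*d
Q(B) = 22
1/(Q(-199) + G(U(5), W(l(-5)))) = 1/(22 + 3*5*(-√(-14 - 5)/4)) = 1/(22 + 3*5*(-I*√19/4)) = 1/(22 - 15*I*√19/4)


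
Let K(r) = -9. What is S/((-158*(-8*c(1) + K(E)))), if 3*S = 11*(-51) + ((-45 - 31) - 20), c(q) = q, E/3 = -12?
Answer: -219/2686 ≈ -0.081534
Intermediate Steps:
E = -36 (E = 3*(-12) = -36)
S = -219 (S = (11*(-51) + ((-45 - 31) - 20))/3 = (-561 + (-76 - 20))/3 = (-561 - 96)/3 = (1/3)*(-657) = -219)
S/((-158*(-8*c(1) + K(E)))) = -219*(-1/(158*(-8*1 - 9))) = -219*(-1/(158*(-8 - 9))) = -219/((-158*(-17))) = -219/2686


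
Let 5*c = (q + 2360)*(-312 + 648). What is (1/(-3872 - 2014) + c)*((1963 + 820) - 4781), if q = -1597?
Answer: -55832335591/545 ≈ -1.0244e+8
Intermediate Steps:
c = 256368/5 (c = ((-1597 + 2360)*(-312 + 648))/5 = (763*336)/5 = (⅕)*256368 = 256368/5 ≈ 51274.)
(1/(-3872 - 2014) + c)*((1963 + 820) - 4781) = (1/(-3872 - 2014) + 256368/5)*((1963 + 820) - 4781) = (1/(-5886) + 256368/5)*(2783 - 4781) = (-1/5886 + 256368/5)*(-1998) = (1508982043/29430)*(-1998) = -55832335591/545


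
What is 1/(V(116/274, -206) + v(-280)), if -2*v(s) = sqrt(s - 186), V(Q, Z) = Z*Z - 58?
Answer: 84756/3591790001 + I*sqrt(466)/3591790001 ≈ 2.3597e-5 + 6.0101e-9*I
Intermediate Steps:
V(Q, Z) = -58 + Z**2 (V(Q, Z) = Z**2 - 58 = -58 + Z**2)
v(s) = -sqrt(-186 + s)/2 (v(s) = -sqrt(s - 186)/2 = -sqrt(-186 + s)/2)
1/(V(116/274, -206) + v(-280)) = 1/((-58 + (-206)**2) - sqrt(-186 - 280)/2) = 1/((-58 + 42436) - I*sqrt(466)/2) = 1/(42378 - I*sqrt(466)/2)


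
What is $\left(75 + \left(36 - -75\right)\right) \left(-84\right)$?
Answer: $-15624$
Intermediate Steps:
$\left(75 + \left(36 - -75\right)\right) \left(-84\right) = \left(75 + \left(36 + 75\right)\right) \left(-84\right) = \left(75 + 111\right) \left(-84\right) = 186 \left(-84\right) = -15624$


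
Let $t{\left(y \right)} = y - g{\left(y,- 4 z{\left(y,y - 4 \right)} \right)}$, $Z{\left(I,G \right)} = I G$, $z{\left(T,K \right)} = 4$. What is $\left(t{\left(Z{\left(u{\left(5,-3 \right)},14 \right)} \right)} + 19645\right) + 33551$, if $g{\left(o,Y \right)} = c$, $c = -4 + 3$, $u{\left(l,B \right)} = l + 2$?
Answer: $53295$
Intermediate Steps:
$u{\left(l,B \right)} = 2 + l$
$Z{\left(I,G \right)} = G I$
$c = -1$
$g{\left(o,Y \right)} = -1$
$t{\left(y \right)} = 1 + y$ ($t{\left(y \right)} = y - -1 = y + 1 = 1 + y$)
$\left(t{\left(Z{\left(u{\left(5,-3 \right)},14 \right)} \right)} + 19645\right) + 33551 = \left(\left(1 + 14 \left(2 + 5\right)\right) + 19645\right) + 33551 = \left(\left(1 + 14 \cdot 7\right) + 19645\right) + 33551 = \left(\left(1 + 98\right) + 19645\right) + 33551 = \left(99 + 19645\right) + 33551 = 19744 + 33551 = 53295$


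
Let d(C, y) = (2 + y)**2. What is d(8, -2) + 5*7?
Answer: 35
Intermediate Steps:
d(8, -2) + 5*7 = (2 - 2)**2 + 5*7 = 0**2 + 35 = 0 + 35 = 35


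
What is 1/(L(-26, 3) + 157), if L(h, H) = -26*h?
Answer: 1/833 ≈ 0.0012005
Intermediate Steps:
1/(L(-26, 3) + 157) = 1/(-26*(-26) + 157) = 1/(676 + 157) = 1/833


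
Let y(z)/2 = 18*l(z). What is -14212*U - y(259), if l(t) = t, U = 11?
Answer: -165656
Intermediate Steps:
y(z) = 36*z (y(z) = 2*(18*z) = 36*z)
-14212*U - y(259) = -14212*11 - 36*259 = -156332 - 1*9324 = -156332 - 9324 = -165656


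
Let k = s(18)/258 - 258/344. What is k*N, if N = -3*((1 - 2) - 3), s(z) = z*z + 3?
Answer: 267/43 ≈ 6.2093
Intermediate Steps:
s(z) = 3 + z² (s(z) = z² + 3 = 3 + z²)
k = 89/172 (k = (3 + 18²)/258 - 258/344 = (3 + 324)*(1/258) - 258*1/344 = 327*(1/258) - ¾ = 109/86 - ¾ = 89/172 ≈ 0.51744)
N = 12 (N = -3*(-1 - 3) = -3*(-4) = 12)
k*N = (89/172)*12 = 267/43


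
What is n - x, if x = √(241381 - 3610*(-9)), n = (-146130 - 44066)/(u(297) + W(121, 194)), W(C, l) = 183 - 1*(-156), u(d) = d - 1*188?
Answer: -47549/112 - √273871 ≈ -947.87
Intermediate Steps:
u(d) = -188 + d (u(d) = d - 188 = -188 + d)
W(C, l) = 339 (W(C, l) = 183 + 156 = 339)
n = -47549/112 (n = (-146130 - 44066)/((-188 + 297) + 339) = -190196/(109 + 339) = -190196/448 = -190196*1/448 = -47549/112 ≈ -424.54)
x = √273871 (x = √(241381 + 32490) = √273871 ≈ 523.33)
n - x = -47549/112 - √273871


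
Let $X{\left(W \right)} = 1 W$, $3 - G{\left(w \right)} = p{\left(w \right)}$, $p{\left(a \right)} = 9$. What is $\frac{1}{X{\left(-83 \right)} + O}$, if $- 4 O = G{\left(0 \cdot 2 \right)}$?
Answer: $- \frac{2}{163} \approx -0.01227$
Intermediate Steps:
$G{\left(w \right)} = -6$ ($G{\left(w \right)} = 3 - 9 = -6$)
$X{\left(W \right)} = W$
$O = \frac{3}{2}$ ($O = \left(- \frac{1}{4}\right) \left(-6\right) = \frac{3}{2} \approx 1.5$)
$\frac{1}{X{\left(-83 \right)} + O} = \frac{1}{-83 + \frac{3}{2}} = \frac{1}{- \frac{163}{2}} = - \frac{2}{163}$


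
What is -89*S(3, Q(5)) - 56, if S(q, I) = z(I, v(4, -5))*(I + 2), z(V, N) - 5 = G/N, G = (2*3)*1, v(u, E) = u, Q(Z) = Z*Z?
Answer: -31351/2 ≈ -15676.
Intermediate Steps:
Q(Z) = Z²
G = 6 (G = 6*1 = 6)
z(V, N) = 5 + 6/N
S(q, I) = 13 + 13*I/2 (S(q, I) = (5 + 6/4)*(I + 2) = (5 + 6*(¼))*(2 + I) = (5 + 3/2)*(2 + I) = 13*(2 + I)/2 = 13 + 13*I/2)
-89*S(3, Q(5)) - 56 = -89*(13 + (13/2)*5²) - 56 = -89*(13 + (13/2)*25) - 56 = -89*(13 + 325/2) - 56 = -89*351/2 - 56 = -31239/2 - 56 = -31351/2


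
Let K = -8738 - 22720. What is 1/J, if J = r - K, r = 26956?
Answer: 1/58414 ≈ 1.7119e-5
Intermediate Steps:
K = -31458
J = 58414 (J = 26956 - 1*(-31458) = 26956 + 31458 = 58414)
1/J = 1/58414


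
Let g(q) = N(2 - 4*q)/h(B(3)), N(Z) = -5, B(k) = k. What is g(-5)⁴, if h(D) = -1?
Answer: 625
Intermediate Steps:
g(q) = 5 (g(q) = -5/(-1) = -5*(-1) = 5)
g(-5)⁴ = 5⁴ = 625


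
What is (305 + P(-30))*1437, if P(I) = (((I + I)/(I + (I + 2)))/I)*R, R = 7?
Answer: 12700206/29 ≈ 4.3794e+5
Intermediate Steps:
P(I) = 14/(2 + 2*I) (P(I) = (((I + I)/(I + (I + 2)))/I)*7 = (((2*I)/(I + (2 + I)))/I)*7 = (((2*I)/(2 + 2*I))/I)*7 = ((2*I/(2 + 2*I))/I)*7 = (2/(2 + 2*I))*7 = 14/(2 + 2*I))
(305 + P(-30))*1437 = (305 + 7/(1 - 30))*1437 = (305 + 7/(-29))*1437 = (305 + 7*(-1/29))*1437 = (305 - 7/29)*1437 = (8838/29)*1437 = 12700206/29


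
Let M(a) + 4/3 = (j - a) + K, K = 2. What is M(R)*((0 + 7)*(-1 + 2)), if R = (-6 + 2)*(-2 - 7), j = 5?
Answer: -637/3 ≈ -212.33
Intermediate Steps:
R = 36 (R = -4*(-9) = 36)
M(a) = 17/3 - a (M(a) = -4/3 + ((5 - a) + 2) = -4/3 + (7 - a) = 17/3 - a)
M(R)*((0 + 7)*(-1 + 2)) = (17/3 - 1*36)*((0 + 7)*(-1 + 2)) = (17/3 - 36)*(7*1) = -91/3*7 = -637/3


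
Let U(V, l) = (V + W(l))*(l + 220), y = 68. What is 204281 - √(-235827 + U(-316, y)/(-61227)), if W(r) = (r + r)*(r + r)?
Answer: 204281 - 3*I*√1213135784147/6803 ≈ 2.0428e+5 - 485.71*I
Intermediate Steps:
W(r) = 4*r² (W(r) = (2*r)*(2*r) = 4*r²)
U(V, l) = (220 + l)*(V + 4*l²) (U(V, l) = (V + 4*l²)*(l + 220) = (V + 4*l²)*(220 + l) = (220 + l)*(V + 4*l²))
204281 - √(-235827 + U(-316, y)/(-61227)) = 204281 - √(-235827 + (4*68³ + 220*(-316) + 880*68² - 316*68)/(-61227)) = 204281 - √(-235827 + (4*314432 - 69520 + 880*4624 - 21488)*(-1/61227)) = 204281 - √(-235827 + (1257728 - 69520 + 4069120 - 21488)*(-1/61227)) = 204281 - √(-235827 + 5235840*(-1/61227)) = 204281 - √(-235827 - 581760/6803) = 204281 - √(-1604912841/6803) = 204281 - 3*I*√1213135784147/6803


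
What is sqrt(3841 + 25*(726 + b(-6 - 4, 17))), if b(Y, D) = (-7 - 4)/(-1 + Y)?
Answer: 16*sqrt(86) ≈ 148.38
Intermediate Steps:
b(Y, D) = -11/(-1 + Y)
sqrt(3841 + 25*(726 + b(-6 - 4, 17))) = sqrt(3841 + 25*(726 - 11/(-1 + (-6 - 4)))) = sqrt(3841 + 25*(726 - 11/(-1 - 10))) = sqrt(3841 + 25*(726 - 11/(-11))) = sqrt(3841 + 25*(726 - 11*(-1/11))) = sqrt(3841 + 25*(726 + 1)) = sqrt(3841 + 25*727) = sqrt(3841 + 18175) = sqrt(22016) = 16*sqrt(86)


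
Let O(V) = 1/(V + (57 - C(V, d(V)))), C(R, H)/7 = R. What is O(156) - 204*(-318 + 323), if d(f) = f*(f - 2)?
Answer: -896581/879 ≈ -1020.0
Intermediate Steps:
d(f) = f*(-2 + f)
C(R, H) = 7*R
O(V) = 1/(57 - 6*V) (O(V) = 1/(V + (57 - 7*V)) = 1/(57 - 6*V))
O(156) - 204*(-318 + 323) = -1/(-57 + 6*156) - 204*(-318 + 323) = -1/(-57 + 936) - 204*5 = -1/879 - 1*1020 = -1*1/879 - 1020 = -1/879 - 1020 = -896581/879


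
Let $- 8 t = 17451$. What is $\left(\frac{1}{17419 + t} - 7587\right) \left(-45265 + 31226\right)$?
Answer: $\frac{12984149958281}{121901} \approx 1.0651 \cdot 10^{8}$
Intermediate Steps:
$t = - \frac{17451}{8}$ ($t = \left(- \frac{1}{8}\right) 17451 = - \frac{17451}{8} \approx -2181.4$)
$\left(\frac{1}{17419 + t} - 7587\right) \left(-45265 + 31226\right) = \left(\frac{1}{17419 - \frac{17451}{8}} - 7587\right) \left(-45265 + 31226\right) = \left(\frac{1}{\frac{121901}{8}} - 7587\right) \left(-14039\right) = \left(\frac{8}{121901} - 7587\right) \left(-14039\right) = \left(- \frac{924862879}{121901}\right) \left(-14039\right) = \frac{12984149958281}{121901}$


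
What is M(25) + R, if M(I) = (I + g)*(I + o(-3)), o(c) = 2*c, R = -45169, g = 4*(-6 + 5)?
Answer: -44770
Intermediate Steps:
g = -4 (g = 4*(-1) = -4)
M(I) = (-6 + I)*(-4 + I) (M(I) = (I - 4)*(I + 2*(-3)) = (-4 + I)*(I - 6) = (-4 + I)*(-6 + I) = (-6 + I)*(-4 + I))
M(25) + R = (24 + 25² - 10*25) - 45169 = (24 + 625 - 250) - 45169 = 399 - 45169 = -44770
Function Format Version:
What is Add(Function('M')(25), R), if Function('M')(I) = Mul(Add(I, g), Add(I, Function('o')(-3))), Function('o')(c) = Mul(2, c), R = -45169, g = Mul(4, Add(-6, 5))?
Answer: -44770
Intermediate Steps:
g = -4 (g = Mul(4, -1) = -4)
Function('M')(I) = Mul(Add(-6, I), Add(-4, I)) (Function('M')(I) = Mul(Add(I, -4), Add(I, Mul(2, -3))) = Mul(Add(-4, I), Add(I, -6)) = Mul(Add(-4, I), Add(-6, I)) = Mul(Add(-6, I), Add(-4, I)))
Add(Function('M')(25), R) = Add(Add(24, Pow(25, 2), Mul(-10, 25)), -45169) = Add(Add(24, 625, -250), -45169) = Add(399, -45169) = -44770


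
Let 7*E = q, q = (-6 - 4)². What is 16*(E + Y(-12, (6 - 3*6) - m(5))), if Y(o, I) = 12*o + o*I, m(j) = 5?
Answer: 8320/7 ≈ 1188.6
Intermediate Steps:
q = 100 (q = (-10)² = 100)
Y(o, I) = 12*o + I*o
E = 100/7 (E = (⅐)*100 = 100/7 ≈ 14.286)
16*(E + Y(-12, (6 - 3*6) - m(5))) = 16*(100/7 - 12*(12 + ((6 - 3*6) - 1*5))) = 16*(100/7 - 12*(12 + ((6 - 18) - 5))) = 16*(100/7 - 12*(12 + (-12 - 5))) = 16*(100/7 - 12*(12 - 17)) = 16*(100/7 - 12*(-5)) = 16*(100/7 + 60) = 16*(520/7) = 8320/7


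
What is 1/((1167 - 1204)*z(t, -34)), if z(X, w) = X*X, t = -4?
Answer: -1/592 ≈ -0.0016892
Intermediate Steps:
z(X, w) = X²
1/((1167 - 1204)*z(t, -34)) = 1/((1167 - 1204)*(-4)²) = 1/(-37*16) = 1/(-592) = -1/592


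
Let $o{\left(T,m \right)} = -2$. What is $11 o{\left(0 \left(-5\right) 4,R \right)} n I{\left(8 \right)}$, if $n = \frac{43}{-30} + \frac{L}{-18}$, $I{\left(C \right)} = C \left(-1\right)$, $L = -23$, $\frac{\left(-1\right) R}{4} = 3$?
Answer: $- \frac{1232}{45} \approx -27.378$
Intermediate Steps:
$R = -12$ ($R = \left(-4\right) 3 = -12$)
$I{\left(C \right)} = - C$
$n = - \frac{7}{45}$ ($n = \frac{43}{-30} - \frac{23}{-18} = 43 \left(- \frac{1}{30}\right) - - \frac{23}{18} = - \frac{43}{30} + \frac{23}{18} = - \frac{7}{45} \approx -0.15556$)
$11 o{\left(0 \left(-5\right) 4,R \right)} n I{\left(8 \right)} = 11 \left(-2\right) \left(- \frac{7}{45}\right) \left(\left(-1\right) 8\right) = \left(-22\right) \left(- \frac{7}{45}\right) \left(-8\right) = \frac{154}{45} \left(-8\right) = - \frac{1232}{45}$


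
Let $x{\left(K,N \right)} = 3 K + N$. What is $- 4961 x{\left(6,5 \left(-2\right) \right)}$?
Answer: $-39688$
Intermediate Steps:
$x{\left(K,N \right)} = N + 3 K$
$- 4961 x{\left(6,5 \left(-2\right) \right)} = - 4961 \left(5 \left(-2\right) + 3 \cdot 6\right) = - 4961 \left(-10 + 18\right) = \left(-4961\right) 8 = -39688$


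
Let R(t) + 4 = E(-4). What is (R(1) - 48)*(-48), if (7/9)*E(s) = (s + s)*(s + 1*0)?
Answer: 3648/7 ≈ 521.14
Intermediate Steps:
E(s) = 18*s²/7 (E(s) = 9*((s + s)*(s + 1*0))/7 = 9*((2*s)*(s + 0))/7 = 9*((2*s)*s)/7 = 9*(2*s²)/7 = 18*s²/7)
R(t) = 260/7 (R(t) = -4 + (18/7)*(-4)² = -4 + (18/7)*16 = -4 + 288/7 = 260/7)
(R(1) - 48)*(-48) = (260/7 - 48)*(-48) = -76/7*(-48) = 3648/7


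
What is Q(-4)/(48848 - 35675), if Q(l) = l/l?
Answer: 1/13173 ≈ 7.5913e-5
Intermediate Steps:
Q(l) = 1
Q(-4)/(48848 - 35675) = 1/(48848 - 35675) = 1/13173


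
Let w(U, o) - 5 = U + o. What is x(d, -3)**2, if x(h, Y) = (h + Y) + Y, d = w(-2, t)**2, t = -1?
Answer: 4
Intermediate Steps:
w(U, o) = 5 + U + o (w(U, o) = 5 + (U + o) = 5 + U + o)
d = 4 (d = (5 - 2 - 1)**2 = 2**2 = 4)
x(h, Y) = h + 2*Y (x(h, Y) = (Y + h) + Y = h + 2*Y)
x(d, -3)**2 = (4 + 2*(-3))**2 = (4 - 6)**2 = (-2)**2 = 4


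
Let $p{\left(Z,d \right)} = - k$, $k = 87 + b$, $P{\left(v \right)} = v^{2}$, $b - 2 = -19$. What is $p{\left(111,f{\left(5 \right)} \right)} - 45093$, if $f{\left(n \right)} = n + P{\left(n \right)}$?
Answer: $-45163$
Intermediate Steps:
$b = -17$ ($b = 2 - 19 = -17$)
$k = 70$ ($k = 87 - 17 = 70$)
$f{\left(n \right)} = n + n^{2}$
$p{\left(Z,d \right)} = -70$ ($p{\left(Z,d \right)} = \left(-1\right) 70 = -70$)
$p{\left(111,f{\left(5 \right)} \right)} - 45093 = -70 - 45093 = -45163$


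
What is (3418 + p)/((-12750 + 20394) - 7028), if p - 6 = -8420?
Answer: -1249/154 ≈ -8.1104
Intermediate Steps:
p = -8414 (p = 6 - 8420 = -8414)
(3418 + p)/((-12750 + 20394) - 7028) = (3418 - 8414)/((-12750 + 20394) - 7028) = -4996/(7644 - 7028) = -4996/616 = -4996*1/616 = -1249/154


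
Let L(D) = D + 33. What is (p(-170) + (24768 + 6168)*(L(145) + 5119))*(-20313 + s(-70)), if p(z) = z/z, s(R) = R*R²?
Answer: -59535372140809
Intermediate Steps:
L(D) = 33 + D
s(R) = R³
p(z) = 1
(p(-170) + (24768 + 6168)*(L(145) + 5119))*(-20313 + s(-70)) = (1 + (24768 + 6168)*((33 + 145) + 5119))*(-20313 + (-70)³) = (1 + 30936*(178 + 5119))*(-20313 - 343000) = (1 + 30936*5297)*(-363313) = (1 + 163867992)*(-363313) = 163867993*(-363313) = -59535372140809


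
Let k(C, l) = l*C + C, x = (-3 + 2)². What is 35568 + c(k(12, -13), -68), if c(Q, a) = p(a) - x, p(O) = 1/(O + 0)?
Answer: 2418555/68 ≈ 35567.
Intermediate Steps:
x = 1 (x = (-1)² = 1)
k(C, l) = C + C*l (k(C, l) = C*l + C = C + C*l)
p(O) = 1/O
c(Q, a) = -1 + 1/a (c(Q, a) = 1/a - 1*1 = 1/a - 1 = -1 + 1/a)
35568 + c(k(12, -13), -68) = 35568 + (1 - 1*(-68))/(-68) = 35568 - (1 + 68)/68 = 35568 - 1/68*69 = 35568 - 69/68 = 2418555/68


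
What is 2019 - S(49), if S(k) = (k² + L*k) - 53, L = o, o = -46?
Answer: 1925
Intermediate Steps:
L = -46
S(k) = -53 + k² - 46*k (S(k) = (k² - 46*k) - 53 = -53 + k² - 46*k)
2019 - S(49) = 2019 - (-53 + 49² - 46*49) = 2019 - (-53 + 2401 - 2254) = 2019 - 1*94 = 2019 - 94 = 1925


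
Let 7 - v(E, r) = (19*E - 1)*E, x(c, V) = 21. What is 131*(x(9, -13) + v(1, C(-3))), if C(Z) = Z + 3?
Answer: 1310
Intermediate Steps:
C(Z) = 3 + Z
v(E, r) = 7 - E*(-1 + 19*E) (v(E, r) = 7 - (19*E - 1)*E = 7 - (-1 + 19*E)*E = 7 - E*(-1 + 19*E))
131*(x(9, -13) + v(1, C(-3))) = 131*(21 + (7 + 1 - 19*1²)) = 131*(21 + (7 + 1 - 19*1)) = 131*(21 + (7 + 1 - 19)) = 131*(21 - 11) = 131*10 = 1310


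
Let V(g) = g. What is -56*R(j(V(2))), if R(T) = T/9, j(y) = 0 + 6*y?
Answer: -224/3 ≈ -74.667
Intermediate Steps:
j(y) = 6*y
R(T) = T/9 (R(T) = T*(1/9) = T/9)
-56*R(j(V(2))) = -56*6*2/9 = -56*12/9 = -56*4/3 = -224/3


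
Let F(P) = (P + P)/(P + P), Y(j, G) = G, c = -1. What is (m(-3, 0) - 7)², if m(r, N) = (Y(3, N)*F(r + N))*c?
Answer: 49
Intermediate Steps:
F(P) = 1 (F(P) = (2*P)/((2*P)) = (2*P)*(1/(2*P)) = 1)
m(r, N) = -N (m(r, N) = (N*1)*(-1) = N*(-1) = -N)
(m(-3, 0) - 7)² = (-1*0 - 7)² = (0 - 7)² = (-7)² = 49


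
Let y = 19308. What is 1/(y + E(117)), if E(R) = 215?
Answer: 1/19523 ≈ 5.1222e-5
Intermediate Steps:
1/(y + E(117)) = 1/(19308 + 215) = 1/19523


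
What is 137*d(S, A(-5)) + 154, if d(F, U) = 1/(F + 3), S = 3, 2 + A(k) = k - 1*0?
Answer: 1061/6 ≈ 176.83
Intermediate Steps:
A(k) = -2 + k (A(k) = -2 + (k - 1*0) = -2 + (k + 0) = -2 + k)
d(F, U) = 1/(3 + F)
137*d(S, A(-5)) + 154 = 137/(3 + 3) + 154 = 137/6 + 154 = 1061/6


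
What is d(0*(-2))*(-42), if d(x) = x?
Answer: 0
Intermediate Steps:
d(0*(-2))*(-42) = (0*(-2))*(-42) = 0*(-42) = 0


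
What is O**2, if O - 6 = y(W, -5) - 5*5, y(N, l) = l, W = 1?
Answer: 576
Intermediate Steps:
O = -24 (O = 6 + (-5 - 5*5) = 6 + (-5 - 25) = 6 - 30 = -24)
O**2 = (-24)**2 = 576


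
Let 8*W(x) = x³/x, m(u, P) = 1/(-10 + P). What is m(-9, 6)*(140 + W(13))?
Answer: -1289/32 ≈ -40.281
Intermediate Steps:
W(x) = x²/8 (W(x) = (x³/x)/8 = x²/8)
m(-9, 6)*(140 + W(13)) = (140 + (⅛)*13²)/(-10 + 6) = (140 + (⅛)*169)/(-4) = -(140 + 169/8)/4 = -¼*1289/8 = -1289/32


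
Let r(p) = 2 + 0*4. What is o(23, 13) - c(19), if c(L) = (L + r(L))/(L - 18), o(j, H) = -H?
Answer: -34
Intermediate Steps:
r(p) = 2 (r(p) = 2 + 0 = 2)
c(L) = (2 + L)/(-18 + L) (c(L) = (L + 2)/(L - 18) = (2 + L)/(-18 + L))
o(23, 13) - c(19) = -1*13 - (2 + 19)/(-18 + 19) = -13 - 21/1 = -13 - 21 = -34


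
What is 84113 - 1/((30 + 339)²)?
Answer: 11452910192/136161 ≈ 84113.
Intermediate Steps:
84113 - 1/((30 + 339)²) = 84113 - 1/(369²) = 84113 - 1/136161 = 11452910192/136161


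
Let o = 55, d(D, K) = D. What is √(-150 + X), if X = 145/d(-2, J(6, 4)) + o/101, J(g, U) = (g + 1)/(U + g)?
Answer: 7*I*√184830/202 ≈ 14.898*I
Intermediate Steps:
J(g, U) = (1 + g)/(U + g)
X = -14535/202 (X = 145/(-2) + 55/101 = 145*(-½) + 55*(1/101) = -145/2 + 55/101 = -14535/202 ≈ -71.955)
√(-150 + X) = √(-150 - 14535/202) = √(-44835/202) = 7*I*√184830/202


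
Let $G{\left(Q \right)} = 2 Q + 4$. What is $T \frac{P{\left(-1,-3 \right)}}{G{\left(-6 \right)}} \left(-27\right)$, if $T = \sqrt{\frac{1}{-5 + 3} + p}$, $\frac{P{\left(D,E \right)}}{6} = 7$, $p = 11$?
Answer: $\frac{567 \sqrt{42}}{8} \approx 459.32$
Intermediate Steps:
$P{\left(D,E \right)} = 42$ ($P{\left(D,E \right)} = 6 \cdot 7 = 42$)
$G{\left(Q \right)} = 4 + 2 Q$
$T = \frac{\sqrt{42}}{2}$ ($T = \sqrt{\frac{1}{-5 + 3} + 11} = \sqrt{\frac{1}{-2} + 11} = \sqrt{- \frac{1}{2} + 11} = \sqrt{\frac{21}{2}} = \frac{\sqrt{42}}{2} \approx 3.2404$)
$T \frac{P{\left(-1,-3 \right)}}{G{\left(-6 \right)}} \left(-27\right) = \frac{\sqrt{42}}{2} \frac{42}{4 + 2 \left(-6\right)} \left(-27\right) = \frac{\sqrt{42}}{2} \frac{42}{4 - 12} \left(-27\right) = \frac{\sqrt{42}}{2} \frac{42}{-8} \left(-27\right) = \frac{\sqrt{42}}{2} \cdot 42 \left(- \frac{1}{8}\right) \left(-27\right) = \frac{\sqrt{42}}{2} \left(- \frac{21}{4}\right) \left(-27\right) = - \frac{21 \sqrt{42}}{8} \left(-27\right) = \frac{567 \sqrt{42}}{8}$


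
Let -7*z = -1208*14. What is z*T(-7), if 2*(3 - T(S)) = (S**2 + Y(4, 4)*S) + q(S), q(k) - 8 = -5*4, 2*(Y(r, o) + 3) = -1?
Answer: -67044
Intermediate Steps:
Y(r, o) = -7/2 (Y(r, o) = -3 + (1/2)*(-1) = -3 - 1/2 = -7/2)
q(k) = -12 (q(k) = 8 - 5*4 = 8 - 20 = -12)
z = 2416 (z = -(-1208)*14/7 = -1/7*(-16912) = 2416)
T(S) = 9 - S**2/2 + 7*S/4 (T(S) = 3 - ((S**2 - 7*S/2) - 12)/2 = 3 - (-12 + S**2 - 7*S/2)/2 = 3 + (6 - S**2/2 + 7*S/4) = 9 - S**2/2 + 7*S/4)
z*T(-7) = 2416*(9 - 1/2*(-7)**2 + (7/4)*(-7)) = 2416*(9 - 1/2*49 - 49/4) = 2416*(9 - 49/2 - 49/4) = 2416*(-111/4) = -67044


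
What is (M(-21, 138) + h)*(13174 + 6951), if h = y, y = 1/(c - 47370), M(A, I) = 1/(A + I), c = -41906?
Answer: 1794324875/10445292 ≈ 171.78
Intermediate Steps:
y = -1/89276 (y = 1/(-41906 - 47370) = 1/(-89276) = -1/89276 ≈ -1.1201e-5)
h = -1/89276 ≈ -1.1201e-5
(M(-21, 138) + h)*(13174 + 6951) = (1/(-21 + 138) - 1/89276)*(13174 + 6951) = (1/117 - 1/89276)*20125 = (89159/10445292)*20125 = 1794324875/10445292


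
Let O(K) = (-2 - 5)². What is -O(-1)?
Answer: -49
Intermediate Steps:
O(K) = 49 (O(K) = (-7)² = 49)
-O(-1) = -1*49 = -49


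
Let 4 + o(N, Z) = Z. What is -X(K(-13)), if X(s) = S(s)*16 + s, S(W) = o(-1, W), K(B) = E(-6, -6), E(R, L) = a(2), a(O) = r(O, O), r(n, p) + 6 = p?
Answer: 132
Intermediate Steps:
r(n, p) = -6 + p
a(O) = -6 + O
E(R, L) = -4 (E(R, L) = -6 + 2 = -4)
K(B) = -4
o(N, Z) = -4 + Z
S(W) = -4 + W
X(s) = -64 + 17*s (X(s) = (-4 + s)*16 + s = (-64 + 16*s) + s = -64 + 17*s)
-X(K(-13)) = -(-64 + 17*(-4)) = -(-64 - 68) = -1*(-132) = 132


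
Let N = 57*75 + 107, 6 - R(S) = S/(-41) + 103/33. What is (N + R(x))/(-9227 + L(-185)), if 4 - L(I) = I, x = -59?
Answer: -2965397/6114207 ≈ -0.48500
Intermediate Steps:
R(S) = 95/33 + S/41 (R(S) = 6 - (S/(-41) + 103/33) = 6 - (S*(-1/41) + 103*(1/33)) = 6 - (-S/41 + 103/33) = 6 - (103/33 - S/41) = 6 + (-103/33 + S/41) = 95/33 + S/41)
L(I) = 4 - I
N = 4382 (N = 4275 + 107 = 4382)
(N + R(x))/(-9227 + L(-185)) = (4382 + (95/33 + (1/41)*(-59)))/(-9227 + (4 - 1*(-185))) = (4382 + (95/33 - 59/41))/(-9227 + (4 + 185)) = (4382 + 1948/1353)/(-9227 + 189) = (5930794/1353)/(-9038) = (5930794/1353)*(-1/9038) = -2965397/6114207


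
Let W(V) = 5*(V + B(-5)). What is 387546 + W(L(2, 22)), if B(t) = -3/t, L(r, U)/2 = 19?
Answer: 387739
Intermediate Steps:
L(r, U) = 38 (L(r, U) = 2*19 = 38)
W(V) = 3 + 5*V (W(V) = 5*(V - 3/(-5)) = 5*(V - 3*(-⅕)) = 5*(V + ⅗) = 5*(⅗ + V) = 3 + 5*V)
387546 + W(L(2, 22)) = 387546 + (3 + 5*38) = 387546 + (3 + 190) = 387546 + 193 = 387739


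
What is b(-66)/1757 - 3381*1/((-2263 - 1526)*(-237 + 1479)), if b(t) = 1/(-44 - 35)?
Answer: 6733145/9466642206 ≈ 0.00071125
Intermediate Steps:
b(t) = -1/79 (b(t) = 1/(-79) = -1/79)
b(-66)/1757 - 3381*1/((-2263 - 1526)*(-237 + 1479)) = -1/79/1757 - 3381*1/((-2263 - 1526)*(-237 + 1479)) = -1/79*1/1757 - 3381/(1242*(-3789)) = -1/138803 - 3381/(-4705938) = -1/138803 - 3381*(-1/4705938) = -1/138803 + 49/68202 = 6733145/9466642206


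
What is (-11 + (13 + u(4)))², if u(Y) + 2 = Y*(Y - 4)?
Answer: 0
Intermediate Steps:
u(Y) = -2 + Y*(-4 + Y) (u(Y) = -2 + Y*(Y - 4) = -2 + Y*(-4 + Y))
(-11 + (13 + u(4)))² = (-11 + (13 + (-2 + 4² - 4*4)))² = (-11 + (13 + (-2 + 16 - 16)))² = (-11 + (13 - 2))² = (-11 + 11)² = 0² = 0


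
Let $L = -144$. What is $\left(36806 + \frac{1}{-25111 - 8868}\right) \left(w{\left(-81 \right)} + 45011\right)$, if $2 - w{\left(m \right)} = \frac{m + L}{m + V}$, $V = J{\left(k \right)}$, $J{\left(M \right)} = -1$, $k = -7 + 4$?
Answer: $\frac{419625494554763}{253298} \approx 1.6566 \cdot 10^{9}$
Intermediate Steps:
$k = -3$
$V = -1$
$w{\left(m \right)} = 2 - \frac{-144 + m}{-1 + m}$ ($w{\left(m \right)} = 2 - \frac{m - 144}{m - 1} = 2 - \frac{-144 + m}{-1 + m}$)
$\left(36806 + \frac{1}{-25111 - 8868}\right) \left(w{\left(-81 \right)} + 45011\right) = \left(36806 + \frac{1}{-25111 - 8868}\right) \left(\frac{142 - 81}{-1 - 81} + 45011\right) = \left(36806 + \frac{1}{-33979}\right) \left(\frac{1}{-82} \cdot 61 + 45011\right) = \left(36806 - \frac{1}{33979}\right) \left(\left(- \frac{1}{82}\right) 61 + 45011\right) = \frac{1250631073 \left(- \frac{61}{82} + 45011\right)}{33979} = \frac{1250631073}{33979} \cdot \frac{3690841}{82} = \frac{419625494554763}{253298}$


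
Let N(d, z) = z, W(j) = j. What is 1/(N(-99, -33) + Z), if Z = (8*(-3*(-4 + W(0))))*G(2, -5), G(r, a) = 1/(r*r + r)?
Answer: -1/17 ≈ -0.058824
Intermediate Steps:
G(r, a) = 1/(r + r²) (G(r, a) = 1/(r² + r) = 1/(r + r²))
Z = 16 (Z = (8*(-3*(-4 + 0)))*(1/(2*(1 + 2))) = (8*(-3*(-4)))*((½)/3) = (8*12)*((½)*(⅓)) = 96*(⅙) = 16)
1/(N(-99, -33) + Z) = 1/(-33 + 16) = 1/(-17) = -1/17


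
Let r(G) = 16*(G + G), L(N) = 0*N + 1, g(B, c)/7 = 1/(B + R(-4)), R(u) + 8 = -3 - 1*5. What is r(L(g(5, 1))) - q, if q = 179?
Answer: -147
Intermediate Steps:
R(u) = -16 (R(u) = -8 + (-3 - 1*5) = -8 + (-3 - 5) = -8 - 8 = -16)
g(B, c) = 7/(-16 + B) (g(B, c) = 7/(B - 16) = 7/(-16 + B))
L(N) = 1 (L(N) = 0 + 1 = 1)
r(G) = 32*G (r(G) = 16*(2*G) = 32*G)
r(L(g(5, 1))) - q = 32*1 - 1*179 = 32 - 179 = -147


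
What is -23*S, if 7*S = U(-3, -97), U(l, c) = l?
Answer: 69/7 ≈ 9.8571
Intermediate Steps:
S = -3/7 (S = (1/7)*(-3) = -3/7 ≈ -0.42857)
-23*S = -23*(-3/7) = 69/7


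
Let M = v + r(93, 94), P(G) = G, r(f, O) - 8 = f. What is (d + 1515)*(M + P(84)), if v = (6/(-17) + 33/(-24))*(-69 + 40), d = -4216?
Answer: -86364475/136 ≈ -6.3503e+5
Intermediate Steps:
r(f, O) = 8 + f
v = 6815/136 (v = (6*(-1/17) + 33*(-1/24))*(-29) = (-6/17 - 11/8)*(-29) = -235/136*(-29) = 6815/136 ≈ 50.110)
M = 20551/136 (M = 6815/136 + (8 + 93) = 6815/136 + 101 = 20551/136 ≈ 151.11)
(d + 1515)*(M + P(84)) = (-4216 + 1515)*(20551/136 + 84) = -2701*31975/136 = -86364475/136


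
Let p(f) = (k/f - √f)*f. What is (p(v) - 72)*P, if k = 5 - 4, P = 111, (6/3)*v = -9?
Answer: -7881 + 2997*I*√2/4 ≈ -7881.0 + 1059.6*I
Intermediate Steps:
v = -9/2 (v = (½)*(-9) = -9/2 ≈ -4.5000)
k = 1
p(f) = f*(1/f - √f) (p(f) = (1/f - √f)*f = f*(1/f - √f))
(p(v) - 72)*P = ((1 - (-9/2)^(3/2)) - 72)*111 = ((1 - (-27)*I*√2/4) - 72)*111 = ((1 + 27*I*√2/4) - 72)*111 = (-71 + 27*I*√2/4)*111 = -7881 + 2997*I*√2/4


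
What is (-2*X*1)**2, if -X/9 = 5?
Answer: 8100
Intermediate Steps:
X = -45 (X = -9*5 = -45)
(-2*X*1)**2 = (-2*(-45)*1)**2 = (90*1)**2 = 90**2 = 8100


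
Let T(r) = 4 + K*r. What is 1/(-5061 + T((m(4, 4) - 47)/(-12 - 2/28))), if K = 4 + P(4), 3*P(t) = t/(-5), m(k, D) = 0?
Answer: -2535/12782647 ≈ -0.00019832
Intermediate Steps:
P(t) = -t/15 (P(t) = (t/(-5))/3 = (t*(-1/5))/3 = (-t/5)/3 = -t/15)
K = 56/15 (K = 4 - 1/15*4 = 4 - 4/15 = 56/15 ≈ 3.7333)
T(r) = 4 + 56*r/15
1/(-5061 + T((m(4, 4) - 47)/(-12 - 2/28))) = 1/(-5061 + (4 + 56*((0 - 47)/(-12 - 2/28))/15)) = 1/(-5061 + (4 + 56*(-47/(-12 - 2*1/28))/15)) = 1/(-5061 + (4 + 56*(-47/(-12 - 1/14))/15)) = 1/(-5061 + (4 + 56*(-47/(-169/14))/15)) = 1/(-5061 + (4 + 56*(-47*(-14/169))/15)) = 1/(-5061 + (4 + (56/15)*(658/169))) = 1/(-5061 + (4 + 36848/2535)) = 1/(-5061 + 46988/2535) = 1/(-12782647/2535) = -2535/12782647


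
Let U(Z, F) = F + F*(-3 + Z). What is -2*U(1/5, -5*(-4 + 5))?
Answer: -18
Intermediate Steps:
-2*U(1/5, -5*(-4 + 5)) = -2*(-5*(-4 + 5))*(-2 + 1/5) = -2*(-5*1)*(-2 + ⅕) = -(-10)*(-9)/5 = -2*9 = -18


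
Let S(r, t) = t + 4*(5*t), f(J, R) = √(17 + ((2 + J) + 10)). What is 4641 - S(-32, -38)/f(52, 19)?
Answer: 14189/3 ≈ 4729.7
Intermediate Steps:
f(J, R) = √(29 + J) (f(J, R) = √(17 + (12 + J)) = √(29 + J))
S(r, t) = 21*t (S(r, t) = t + 20*t = 21*t)
4641 - S(-32, -38)/f(52, 19) = 4641 - 21*(-38)/(√(29 + 52)) = 4641 - (-798)/(√81) = 4641 - (-798)/9 = 4641 - 1*(-266/3) = 4641 + 266/3 = 14189/3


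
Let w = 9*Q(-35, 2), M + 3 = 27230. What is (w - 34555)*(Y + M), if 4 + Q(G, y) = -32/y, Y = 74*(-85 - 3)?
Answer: -719535525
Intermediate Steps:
M = 27227 (M = -3 + 27230 = 27227)
Y = -6512 (Y = 74*(-88) = -6512)
Q(G, y) = -4 - 32/y
w = -180 (w = 9*(-4 - 32/2) = 9*(-4 - 32*1/2) = 9*(-4 - 16) = 9*(-20) = -180)
(w - 34555)*(Y + M) = (-180 - 34555)*(-6512 + 27227) = -34735*20715 = -719535525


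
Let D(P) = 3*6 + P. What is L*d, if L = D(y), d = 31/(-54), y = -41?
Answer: 713/54 ≈ 13.204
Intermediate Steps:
D(P) = 18 + P
d = -31/54 (d = 31*(-1/54) = -31/54 ≈ -0.57407)
L = -23 (L = 18 - 41 = -23)
L*d = -23*(-31/54) = 713/54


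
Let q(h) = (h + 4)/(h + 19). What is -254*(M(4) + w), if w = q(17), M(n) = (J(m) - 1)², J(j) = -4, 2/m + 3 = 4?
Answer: -38989/6 ≈ -6498.2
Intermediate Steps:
m = 2 (m = 2/(-3 + 4) = 2/1 = 2*1 = 2)
M(n) = 25 (M(n) = (-4 - 1)² = (-5)² = 25)
q(h) = (4 + h)/(19 + h)
w = 7/12 (w = (4 + 17)/(19 + 17) = 21/36 = (1/36)*21 = 7/12 ≈ 0.58333)
-254*(M(4) + w) = -254*(25 + 7/12) = -254*307/12 = -38989/6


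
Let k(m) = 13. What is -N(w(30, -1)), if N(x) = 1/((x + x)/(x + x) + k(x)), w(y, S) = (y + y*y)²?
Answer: -1/14 ≈ -0.071429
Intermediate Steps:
w(y, S) = (y + y²)²
N(x) = 1/14 (N(x) = 1/((x + x)/(x + x) + 13) = 1/((2*x)/((2*x)) + 13) = 1/((2*x)*(1/(2*x)) + 13) = 1/(1 + 13) = 1/14)
-N(w(30, -1)) = -1*1/14 = -1/14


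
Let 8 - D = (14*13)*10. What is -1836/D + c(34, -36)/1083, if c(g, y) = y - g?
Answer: 155129/163533 ≈ 0.94861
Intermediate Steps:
D = -1812 (D = 8 - 14*13*10 = 8 - 182*10 = 8 - 1*1820 = 8 - 1820 = -1812)
-1836/D + c(34, -36)/1083 = -1836/(-1812) + (-36 - 1*34)/1083 = -1836*(-1/1812) + (-36 - 34)*(1/1083) = 153/151 - 70*1/1083 = 153/151 - 70/1083 = 155129/163533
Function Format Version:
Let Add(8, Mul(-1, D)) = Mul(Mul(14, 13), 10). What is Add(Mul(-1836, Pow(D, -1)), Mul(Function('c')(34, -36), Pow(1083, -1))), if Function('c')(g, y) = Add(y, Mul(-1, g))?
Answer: Rational(155129, 163533) ≈ 0.94861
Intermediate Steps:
D = -1812 (D = Add(8, Mul(-1, Mul(Mul(14, 13), 10))) = Add(8, Mul(-1, Mul(182, 10))) = Add(8, Mul(-1, 1820)) = Add(8, -1820) = -1812)
Add(Mul(-1836, Pow(D, -1)), Mul(Function('c')(34, -36), Pow(1083, -1))) = Add(Mul(-1836, Pow(-1812, -1)), Mul(Add(-36, Mul(-1, 34)), Pow(1083, -1))) = Add(Mul(-1836, Rational(-1, 1812)), Mul(Add(-36, -34), Rational(1, 1083))) = Add(Rational(153, 151), Mul(-70, Rational(1, 1083))) = Add(Rational(153, 151), Rational(-70, 1083)) = Rational(155129, 163533)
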